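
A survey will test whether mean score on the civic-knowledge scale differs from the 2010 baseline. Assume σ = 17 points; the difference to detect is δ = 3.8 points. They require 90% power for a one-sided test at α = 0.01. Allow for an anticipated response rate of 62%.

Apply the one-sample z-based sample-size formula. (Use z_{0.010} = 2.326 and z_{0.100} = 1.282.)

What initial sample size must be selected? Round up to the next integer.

n = 421

n = (z_α + z_β)² · σ² / δ²
  = (2.326 + 1.282)² · 17² / 3.8²
  = 13.0177 · 289 / 14.44
  = 260.53
Adjust for 62% response: 260.53 / 0.62 = 420.22.
Round up → n = 421.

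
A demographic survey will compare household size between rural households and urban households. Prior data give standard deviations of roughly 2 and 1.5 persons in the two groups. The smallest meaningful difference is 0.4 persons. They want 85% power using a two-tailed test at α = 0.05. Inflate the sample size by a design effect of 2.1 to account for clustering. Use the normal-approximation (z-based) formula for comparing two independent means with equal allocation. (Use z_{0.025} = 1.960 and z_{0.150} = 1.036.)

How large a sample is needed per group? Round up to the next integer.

n = (z_{α/2} + z_β)² · (σ₁² + σ₂²) / δ²
  = (1.960 + 1.036)² · (2² + 1.5² = 6.25) / 0.4²
  = 8.9760 · 6.25 / 0.16
  = 350.63
Design effect: 2.1 × 350.63 = 736.31.
Round up → n = 737 per group.

n = 737 per group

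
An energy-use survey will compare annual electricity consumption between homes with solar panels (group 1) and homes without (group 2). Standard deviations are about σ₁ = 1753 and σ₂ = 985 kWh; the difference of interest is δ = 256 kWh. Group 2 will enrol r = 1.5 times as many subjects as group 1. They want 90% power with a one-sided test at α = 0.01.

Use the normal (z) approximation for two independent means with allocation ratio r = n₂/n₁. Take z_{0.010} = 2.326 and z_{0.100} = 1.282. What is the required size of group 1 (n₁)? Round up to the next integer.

n₁ = 739

n₁ = (z_α + z_β)² · (σ₁² + σ₂²/r) / δ²
   = (2.326 + 1.282)² · (1753² + 985²/1.5) / 256²
   = 13.0177 · (3073009 + 646816.7) / 65536
   = 13.0177 · 3719825.7 / 65536
   = 738.88
Round up → n₁ = 739; n₂ = r·n₁ = 1.5 × 739 = 1109.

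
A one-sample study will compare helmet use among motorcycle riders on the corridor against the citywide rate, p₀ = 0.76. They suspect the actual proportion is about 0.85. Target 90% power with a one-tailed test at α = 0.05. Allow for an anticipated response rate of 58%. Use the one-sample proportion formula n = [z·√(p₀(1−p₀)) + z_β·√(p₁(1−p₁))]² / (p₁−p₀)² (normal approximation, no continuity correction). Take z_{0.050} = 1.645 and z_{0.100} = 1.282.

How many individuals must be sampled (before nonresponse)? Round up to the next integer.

n = 287

n = [z_α·√(p₀q₀) + z_β·√(p₁q₁)]² / (p₁ − p₀)²
  = [1.645·√(0.76·0.24) + 1.282·√(0.85·0.15)]² / (0.09)²
  = [1.645·0.4271 + 1.282·0.3571]² / 0.0081
  = [1.1603]² / 0.0081
  = 166.21
Adjust for 58% response: 166.21 / 0.58 = 286.58.
Round up → n = 287.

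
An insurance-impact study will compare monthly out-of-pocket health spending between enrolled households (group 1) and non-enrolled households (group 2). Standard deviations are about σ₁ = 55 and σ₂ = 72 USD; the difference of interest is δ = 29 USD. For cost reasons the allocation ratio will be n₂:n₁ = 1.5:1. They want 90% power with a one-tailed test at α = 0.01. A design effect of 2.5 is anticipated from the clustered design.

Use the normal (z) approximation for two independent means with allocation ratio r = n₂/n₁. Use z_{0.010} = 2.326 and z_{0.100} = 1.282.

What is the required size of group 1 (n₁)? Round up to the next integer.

n₁ = (z_α + z_β)² · (σ₁² + σ₂²/r) / δ²
   = (2.326 + 1.282)² · (55² + 72²/1.5) / 29²
   = 13.0177 · (3025 + 3456) / 841
   = 13.0177 · 6481 / 841
   = 100.32
Design effect: 2.5 × 100.32 = 250.80.
Round up → n₁ = 251; n₂ = r·n₁ = 1.5 × 251 = 377.

n₁ = 251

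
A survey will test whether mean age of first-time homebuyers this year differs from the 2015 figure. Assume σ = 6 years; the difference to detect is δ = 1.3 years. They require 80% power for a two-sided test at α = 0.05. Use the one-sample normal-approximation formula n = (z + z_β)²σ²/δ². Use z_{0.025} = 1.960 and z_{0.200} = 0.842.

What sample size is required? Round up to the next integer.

n = 168

n = (z_{α/2} + z_β)² · σ² / δ²
  = (1.960 + 0.842)² · 6² / 1.3²
  = 7.8512 · 36 / 1.69
  = 167.24
Round up → n = 168.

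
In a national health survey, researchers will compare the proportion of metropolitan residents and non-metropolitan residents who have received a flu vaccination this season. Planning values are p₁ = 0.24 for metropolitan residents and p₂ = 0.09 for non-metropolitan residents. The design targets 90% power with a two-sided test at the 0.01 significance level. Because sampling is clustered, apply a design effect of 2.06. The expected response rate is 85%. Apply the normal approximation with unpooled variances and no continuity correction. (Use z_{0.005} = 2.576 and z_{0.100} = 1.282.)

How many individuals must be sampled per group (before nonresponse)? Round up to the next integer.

n = (z_{α/2} + z_β)² · [p₁(1−p₁) + p₂(1−p₂)] / (p₁ − p₂)²
  = (2.576 + 1.282)² · (0.24·0.76 + 0.09·0.91) / (0.15)²
  = (3.858)² · (0.1824 + 0.0819) / 0.0225
  = 14.8842 · 0.2643 / 0.0225
  = 174.84
Design effect: 2.06 × 174.84 = 360.17.
Adjust for 85% response: 360.17 / 0.85 = 423.73.
Round up → n = 424 per group.

n = 424 per group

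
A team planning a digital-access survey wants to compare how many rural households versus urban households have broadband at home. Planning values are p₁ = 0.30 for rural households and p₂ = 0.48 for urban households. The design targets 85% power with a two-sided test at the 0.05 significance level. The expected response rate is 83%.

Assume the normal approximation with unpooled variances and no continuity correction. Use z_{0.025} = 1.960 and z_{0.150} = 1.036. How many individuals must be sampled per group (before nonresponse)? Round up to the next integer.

n = 154 per group

n = (z_{α/2} + z_β)² · [p₁(1−p₁) + p₂(1−p₂)] / (p₁ − p₂)²
  = (1.960 + 1.036)² · (0.30·0.70 + 0.48·0.52) / (-0.18)²
  = (2.996)² · (0.2100 + 0.2496) / 0.0324
  = 8.9760 · 0.4596 / 0.0324
  = 127.33
Adjust for 83% response: 127.33 / 0.83 = 153.41.
Round up → n = 154 per group.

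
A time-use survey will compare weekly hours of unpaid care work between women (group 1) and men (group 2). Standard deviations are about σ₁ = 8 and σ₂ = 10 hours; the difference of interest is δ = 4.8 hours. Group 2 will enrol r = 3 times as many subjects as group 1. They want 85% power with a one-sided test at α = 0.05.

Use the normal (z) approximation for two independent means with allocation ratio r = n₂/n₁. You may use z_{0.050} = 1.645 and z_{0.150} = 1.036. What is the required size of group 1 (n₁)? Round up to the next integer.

n₁ = (z_α + z_β)² · (σ₁² + σ₂²/r) / δ²
   = (1.645 + 1.036)² · (8² + 10²/3) / 4.8²
   = 7.1878 · (64 + 33.3333) / 23.04
   = 7.1878 · 97.3333 / 23.04
   = 30.36
Round up → n₁ = 31; n₂ = r·n₁ = 3 × 31 = 93.

n₁ = 31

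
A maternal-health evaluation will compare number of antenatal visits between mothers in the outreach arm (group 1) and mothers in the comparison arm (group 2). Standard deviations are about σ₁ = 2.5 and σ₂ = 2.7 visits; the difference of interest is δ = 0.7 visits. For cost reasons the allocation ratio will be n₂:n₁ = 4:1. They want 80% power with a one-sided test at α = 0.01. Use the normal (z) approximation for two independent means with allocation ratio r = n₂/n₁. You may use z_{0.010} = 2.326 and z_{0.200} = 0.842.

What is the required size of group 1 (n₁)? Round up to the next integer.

n₁ = (z_α + z_β)² · (σ₁² + σ₂²/r) / δ²
   = (2.326 + 0.842)² · (2.5² + 2.7²/4) / 0.7²
   = 10.0362 · (6.25 + 1.8225) / 0.49
   = 10.0362 · 8.0725 / 0.49
   = 165.34
Round up → n₁ = 166; n₂ = r·n₁ = 4 × 166 = 664.

n₁ = 166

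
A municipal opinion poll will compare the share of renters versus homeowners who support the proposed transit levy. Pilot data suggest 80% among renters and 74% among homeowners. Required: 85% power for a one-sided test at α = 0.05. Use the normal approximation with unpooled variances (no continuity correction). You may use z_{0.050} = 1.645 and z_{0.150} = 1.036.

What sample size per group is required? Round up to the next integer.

n = 704 per group

n = (z_α + z_β)² · [p₁(1−p₁) + p₂(1−p₂)] / (p₁ − p₂)²
  = (1.645 + 1.036)² · (0.80·0.20 + 0.74·0.26) / (0.06)²
  = (2.681)² · (0.1600 + 0.1924) / 0.0036
  = 7.1878 · 0.3524 / 0.0036
  = 703.60
Round up → n = 704 per group.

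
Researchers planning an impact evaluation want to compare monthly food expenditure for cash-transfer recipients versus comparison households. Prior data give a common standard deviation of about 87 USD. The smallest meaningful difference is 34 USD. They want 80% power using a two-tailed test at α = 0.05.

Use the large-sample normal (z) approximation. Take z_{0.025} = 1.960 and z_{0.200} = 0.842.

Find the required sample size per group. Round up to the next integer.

n = (z_{α/2} + z_β)² · (σ₁² + σ₂²) / δ²
  = (1.960 + 0.842)² · (2·87² = 15138) / 34²
  = 7.8512 · 15138 / 1156
  = 102.81
Round up → n = 103 per group.

n = 103 per group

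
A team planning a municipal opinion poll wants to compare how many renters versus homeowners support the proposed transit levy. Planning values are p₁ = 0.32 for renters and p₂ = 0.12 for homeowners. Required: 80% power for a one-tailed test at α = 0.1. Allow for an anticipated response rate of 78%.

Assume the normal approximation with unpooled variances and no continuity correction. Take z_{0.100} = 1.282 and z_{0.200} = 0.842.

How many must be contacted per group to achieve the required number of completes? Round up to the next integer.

n = 47 per group

n = (z_α + z_β)² · [p₁(1−p₁) + p₂(1−p₂)] / (p₁ − p₂)²
  = (1.282 + 0.842)² · (0.32·0.68 + 0.12·0.88) / (0.20)²
  = (2.124)² · (0.2176 + 0.1056) / 0.0400
  = 4.5114 · 0.3232 / 0.0400
  = 36.45
Adjust for 78% response: 36.45 / 0.78 = 46.73.
Round up → n = 47 per group.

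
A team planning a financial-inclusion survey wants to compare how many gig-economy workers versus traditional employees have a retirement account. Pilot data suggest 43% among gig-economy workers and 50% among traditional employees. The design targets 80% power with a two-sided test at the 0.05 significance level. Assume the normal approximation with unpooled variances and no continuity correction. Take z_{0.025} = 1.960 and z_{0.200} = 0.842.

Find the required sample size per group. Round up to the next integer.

n = (z_{α/2} + z_β)² · [p₁(1−p₁) + p₂(1−p₂)] / (p₁ − p₂)²
  = (1.960 + 0.842)² · (0.43·0.57 + 0.50·0.50) / (-0.07)²
  = (2.802)² · (0.2451 + 0.2500) / 0.0049
  = 7.8512 · 0.4951 / 0.0049
  = 793.29
Round up → n = 794 per group.

n = 794 per group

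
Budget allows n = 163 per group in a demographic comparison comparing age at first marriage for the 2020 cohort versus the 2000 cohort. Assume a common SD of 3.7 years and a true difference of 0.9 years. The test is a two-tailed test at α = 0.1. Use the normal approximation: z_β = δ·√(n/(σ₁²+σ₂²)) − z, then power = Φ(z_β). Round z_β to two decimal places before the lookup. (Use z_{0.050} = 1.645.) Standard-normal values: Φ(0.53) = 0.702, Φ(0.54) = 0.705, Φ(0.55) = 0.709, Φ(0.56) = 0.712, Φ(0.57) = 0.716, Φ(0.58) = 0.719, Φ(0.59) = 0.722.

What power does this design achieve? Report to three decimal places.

z_β = δ·√(n/(σ₁²+σ₂²)) − z_{α/2}
    = 0.9 · √(163/27.38) − 1.645
    = 0.9 · 2.43993 − 1.645
    = 2.1959 − 1.645 = 0.5509 → 0.55
Power = Φ(0.55) = 0.709.

Power ≈ 0.709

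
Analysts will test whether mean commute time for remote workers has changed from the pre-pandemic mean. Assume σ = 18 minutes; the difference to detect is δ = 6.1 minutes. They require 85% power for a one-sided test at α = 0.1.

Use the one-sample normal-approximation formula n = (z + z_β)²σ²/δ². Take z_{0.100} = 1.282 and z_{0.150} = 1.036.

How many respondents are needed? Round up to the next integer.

n = 47

n = (z_α + z_β)² · σ² / δ²
  = (1.282 + 1.036)² · 18² / 6.1²
  = 5.3731 · 324 / 37.21
  = 46.79
Round up → n = 47.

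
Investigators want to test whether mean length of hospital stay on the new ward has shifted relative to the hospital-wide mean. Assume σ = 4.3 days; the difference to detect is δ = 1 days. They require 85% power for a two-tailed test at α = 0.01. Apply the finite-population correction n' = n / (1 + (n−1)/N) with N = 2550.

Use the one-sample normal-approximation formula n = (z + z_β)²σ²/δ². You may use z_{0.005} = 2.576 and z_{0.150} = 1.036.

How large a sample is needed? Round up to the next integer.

n = 221

n = (z_{α/2} + z_β)² · σ² / δ²
  = (2.576 + 1.036)² · 4.3² / 1²
  = 13.0465 · 18.49 / 1
  = 241.23
Finite-population correction (N = 2550): 241.23 / (1 + (241.23 − 1)/2550) = 220.46.
Round up → n = 221.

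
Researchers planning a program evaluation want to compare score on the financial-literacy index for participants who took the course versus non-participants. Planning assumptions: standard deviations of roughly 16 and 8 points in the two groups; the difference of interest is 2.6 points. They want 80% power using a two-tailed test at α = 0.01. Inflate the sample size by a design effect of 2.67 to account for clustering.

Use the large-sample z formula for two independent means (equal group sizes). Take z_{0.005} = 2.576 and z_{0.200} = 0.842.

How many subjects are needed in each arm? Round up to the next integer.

n = (z_{α/2} + z_β)² · (σ₁² + σ₂²) / δ²
  = (2.576 + 0.842)² · (16² + 8² = 320) / 2.6²
  = 11.6827 · 320 / 6.76
  = 553.03
Design effect: 2.67 × 553.03 = 1476.59.
Round up → n = 1477 per group.

n = 1477 per group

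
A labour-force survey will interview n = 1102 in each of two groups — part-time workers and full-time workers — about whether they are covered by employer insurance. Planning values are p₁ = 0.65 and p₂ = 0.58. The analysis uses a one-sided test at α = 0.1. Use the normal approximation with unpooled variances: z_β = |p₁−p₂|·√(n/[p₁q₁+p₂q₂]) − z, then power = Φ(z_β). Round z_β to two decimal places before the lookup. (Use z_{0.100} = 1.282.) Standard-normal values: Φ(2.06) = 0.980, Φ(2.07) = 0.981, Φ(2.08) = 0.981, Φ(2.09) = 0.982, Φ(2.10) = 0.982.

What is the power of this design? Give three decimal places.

Power ≈ 0.982

z_β = |p₁−p₂|·√(n/[p₁q₁+p₂q₂]) − z_α
    = 0.07 · √(1102/0.4711) − 1.282
    = 0.07 · 48.3653 − 1.282
    = 3.3856 − 1.282 = 2.1036 → 2.10
Power = Φ(2.10) = 0.982.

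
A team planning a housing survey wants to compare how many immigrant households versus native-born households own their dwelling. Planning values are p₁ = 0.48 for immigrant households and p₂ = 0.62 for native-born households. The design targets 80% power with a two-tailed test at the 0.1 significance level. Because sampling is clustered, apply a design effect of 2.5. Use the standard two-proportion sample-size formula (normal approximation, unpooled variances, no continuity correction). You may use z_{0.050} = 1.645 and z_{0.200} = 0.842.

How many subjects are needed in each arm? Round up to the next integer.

n = 383 per group

n = (z_{α/2} + z_β)² · [p₁(1−p₁) + p₂(1−p₂)] / (p₁ − p₂)²
  = (1.645 + 0.842)² · (0.48·0.52 + 0.62·0.38) / (-0.14)²
  = (2.487)² · (0.2496 + 0.2356) / 0.0196
  = 6.1852 · 0.4852 / 0.0196
  = 153.11
Design effect: 2.5 × 153.11 = 382.79.
Round up → n = 383 per group.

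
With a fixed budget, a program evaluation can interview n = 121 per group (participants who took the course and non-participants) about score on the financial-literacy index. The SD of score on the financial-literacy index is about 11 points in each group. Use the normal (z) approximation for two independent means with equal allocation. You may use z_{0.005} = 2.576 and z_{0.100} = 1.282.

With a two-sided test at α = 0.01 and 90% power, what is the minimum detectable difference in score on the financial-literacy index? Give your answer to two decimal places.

Minimum detectable difference ≈ 5.46 points

δ = (z_{α/2} + z_β) · √((σ₁²+σ₂²)/n)
  = (2.576 + 1.282) · √(242/121)
  = 3.858 · √2
  = 3.858 · 1.4142
  = 5.4560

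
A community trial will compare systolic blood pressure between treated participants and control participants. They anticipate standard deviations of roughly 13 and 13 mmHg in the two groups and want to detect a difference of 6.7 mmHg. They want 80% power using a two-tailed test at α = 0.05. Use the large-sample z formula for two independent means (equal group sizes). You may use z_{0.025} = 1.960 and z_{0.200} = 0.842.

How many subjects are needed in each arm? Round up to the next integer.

n = (z_{α/2} + z_β)² · (σ₁² + σ₂²) / δ²
  = (1.960 + 0.842)² · (13² + 13² = 338) / 6.7²
  = 7.8512 · 338 / 44.89
  = 59.12
Round up → n = 60 per group.

n = 60 per group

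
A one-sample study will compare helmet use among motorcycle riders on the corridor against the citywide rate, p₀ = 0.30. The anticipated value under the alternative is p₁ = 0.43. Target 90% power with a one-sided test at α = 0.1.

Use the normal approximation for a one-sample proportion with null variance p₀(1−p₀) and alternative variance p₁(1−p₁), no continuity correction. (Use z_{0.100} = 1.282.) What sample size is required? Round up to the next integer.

n = 89

n = [z_α·√(p₀q₀) + z_β·√(p₁q₁)]² / (p₁ − p₀)²
  = [1.282·√(0.30·0.70) + 1.282·√(0.43·0.57)]² / (0.13)²
  = [1.282·0.4583 + 1.282·0.4951]² / 0.0169
  = [1.2222]² / 0.0169
  = 88.39
Round up → n = 89.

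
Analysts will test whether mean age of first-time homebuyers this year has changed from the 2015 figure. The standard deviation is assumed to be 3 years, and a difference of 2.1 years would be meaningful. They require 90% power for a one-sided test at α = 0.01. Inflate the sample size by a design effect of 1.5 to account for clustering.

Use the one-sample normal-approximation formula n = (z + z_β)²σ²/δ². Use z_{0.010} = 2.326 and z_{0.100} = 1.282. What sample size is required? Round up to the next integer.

n = (z_α + z_β)² · σ² / δ²
  = (2.326 + 1.282)² · 3² / 2.1²
  = 13.0177 · 9 / 4.41
  = 26.57
Design effect: 1.5 × 26.57 = 39.85.
Round up → n = 40.

n = 40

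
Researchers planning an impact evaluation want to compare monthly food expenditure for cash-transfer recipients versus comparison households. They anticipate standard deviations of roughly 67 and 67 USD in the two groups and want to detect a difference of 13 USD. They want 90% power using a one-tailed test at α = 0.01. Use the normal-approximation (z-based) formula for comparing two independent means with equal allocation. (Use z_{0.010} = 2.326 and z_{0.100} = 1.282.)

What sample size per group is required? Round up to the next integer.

n = 692 per group

n = (z_α + z_β)² · (σ₁² + σ₂²) / δ²
  = (2.326 + 1.282)² · (67² + 67² = 8978) / 13²
  = 13.0177 · 8978 / 169
  = 691.55
Round up → n = 692 per group.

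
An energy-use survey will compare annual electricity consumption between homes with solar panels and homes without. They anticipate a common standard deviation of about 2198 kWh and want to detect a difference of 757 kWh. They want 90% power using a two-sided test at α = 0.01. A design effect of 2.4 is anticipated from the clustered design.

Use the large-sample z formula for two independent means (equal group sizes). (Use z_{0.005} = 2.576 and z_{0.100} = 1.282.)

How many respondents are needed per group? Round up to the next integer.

n = (z_{α/2} + z_β)² · (σ₁² + σ₂²) / δ²
  = (2.576 + 1.282)² · (2·2198² = 9662408) / 757²
  = 14.8842 · 9662408 / 573049
  = 250.97
Design effect: 2.4 × 250.97 = 602.32.
Round up → n = 603 per group.

n = 603 per group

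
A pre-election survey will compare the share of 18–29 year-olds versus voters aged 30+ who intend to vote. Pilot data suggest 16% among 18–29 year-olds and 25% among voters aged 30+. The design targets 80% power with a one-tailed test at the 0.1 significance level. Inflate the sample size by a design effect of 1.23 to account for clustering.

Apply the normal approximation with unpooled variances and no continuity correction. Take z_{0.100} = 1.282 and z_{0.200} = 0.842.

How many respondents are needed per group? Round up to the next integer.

n = (z_α + z_β)² · [p₁(1−p₁) + p₂(1−p₂)] / (p₁ − p₂)²
  = (1.282 + 0.842)² · (0.16·0.84 + 0.25·0.75) / (-0.09)²
  = (2.124)² · (0.1344 + 0.1875) / 0.0081
  = 4.5114 · 0.3219 / 0.0081
  = 179.29
Design effect: 1.23 × 179.29 = 220.52.
Round up → n = 221 per group.

n = 221 per group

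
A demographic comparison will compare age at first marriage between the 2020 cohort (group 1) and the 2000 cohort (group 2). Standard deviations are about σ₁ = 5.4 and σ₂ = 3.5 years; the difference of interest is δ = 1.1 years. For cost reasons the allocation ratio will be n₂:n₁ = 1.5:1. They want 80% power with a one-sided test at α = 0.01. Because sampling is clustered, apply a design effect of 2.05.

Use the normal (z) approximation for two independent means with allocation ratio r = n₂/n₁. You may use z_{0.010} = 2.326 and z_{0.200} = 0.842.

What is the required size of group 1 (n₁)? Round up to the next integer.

n₁ = (z_α + z_β)² · (σ₁² + σ₂²/r) / δ²
   = (2.326 + 0.842)² · (5.4² + 3.5²/1.5) / 1.1²
   = 10.0362 · (29.16 + 8.1667) / 1.21
   = 10.0362 · 37.3267 / 1.21
   = 309.60
Design effect: 2.05 × 309.60 = 634.68.
Round up → n₁ = 635; n₂ = r·n₁ = 1.5 × 635 = 953.

n₁ = 635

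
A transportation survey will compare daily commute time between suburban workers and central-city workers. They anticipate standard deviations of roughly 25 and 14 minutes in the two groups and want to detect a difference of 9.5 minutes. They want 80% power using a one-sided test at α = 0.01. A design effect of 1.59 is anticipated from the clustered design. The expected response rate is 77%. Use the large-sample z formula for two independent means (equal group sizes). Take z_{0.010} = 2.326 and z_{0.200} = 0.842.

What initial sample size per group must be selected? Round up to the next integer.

n = (z_α + z_β)² · (σ₁² + σ₂²) / δ²
  = (2.326 + 0.842)² · (25² + 14² = 821) / 9.5²
  = 10.0362 · 821 / 90.25
  = 91.30
Design effect: 1.59 × 91.30 = 145.17.
Adjust for 77% response: 145.17 / 0.77 = 188.53.
Round up → n = 189 per group.

n = 189 per group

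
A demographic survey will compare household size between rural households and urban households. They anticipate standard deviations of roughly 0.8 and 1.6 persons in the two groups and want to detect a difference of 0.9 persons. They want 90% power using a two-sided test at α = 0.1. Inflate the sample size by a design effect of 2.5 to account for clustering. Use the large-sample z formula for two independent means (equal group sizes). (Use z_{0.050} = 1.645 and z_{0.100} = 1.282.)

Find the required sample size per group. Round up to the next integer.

n = 85 per group

n = (z_{α/2} + z_β)² · (σ₁² + σ₂²) / δ²
  = (1.645 + 1.282)² · (0.8² + 1.6² = 3.2) / 0.9²
  = 8.5673 · 3.2 / 0.81
  = 33.85
Design effect: 2.5 × 33.85 = 84.62.
Round up → n = 85 per group.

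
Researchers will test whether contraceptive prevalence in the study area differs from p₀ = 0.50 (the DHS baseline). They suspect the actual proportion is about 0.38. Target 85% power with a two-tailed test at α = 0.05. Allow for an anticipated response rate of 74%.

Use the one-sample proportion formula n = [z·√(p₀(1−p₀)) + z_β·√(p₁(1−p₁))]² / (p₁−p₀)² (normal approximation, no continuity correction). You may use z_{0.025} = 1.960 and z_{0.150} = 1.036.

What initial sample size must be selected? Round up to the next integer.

n = 207

n = [z_{α/2}·√(p₀q₀) + z_β·√(p₁q₁)]² / (p₁ − p₀)²
  = [1.960·√(0.50·0.50) + 1.036·√(0.38·0.62)]² / (-0.12)²
  = [1.960·0.5000 + 1.036·0.4854]² / 0.0144
  = [1.4829]² / 0.0144
  = 152.70
Adjust for 74% response: 152.70 / 0.74 = 206.35.
Round up → n = 207.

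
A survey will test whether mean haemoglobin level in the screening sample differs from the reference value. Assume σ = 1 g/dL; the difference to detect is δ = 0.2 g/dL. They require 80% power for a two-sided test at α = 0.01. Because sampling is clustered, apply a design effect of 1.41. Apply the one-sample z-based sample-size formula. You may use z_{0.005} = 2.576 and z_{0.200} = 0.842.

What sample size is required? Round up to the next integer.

n = 412

n = (z_{α/2} + z_β)² · σ² / δ²
  = (2.576 + 0.842)² · 1² / 0.2²
  = 11.6827 · 1 / 0.04
  = 292.07
Design effect: 1.41 × 292.07 = 411.82.
Round up → n = 412.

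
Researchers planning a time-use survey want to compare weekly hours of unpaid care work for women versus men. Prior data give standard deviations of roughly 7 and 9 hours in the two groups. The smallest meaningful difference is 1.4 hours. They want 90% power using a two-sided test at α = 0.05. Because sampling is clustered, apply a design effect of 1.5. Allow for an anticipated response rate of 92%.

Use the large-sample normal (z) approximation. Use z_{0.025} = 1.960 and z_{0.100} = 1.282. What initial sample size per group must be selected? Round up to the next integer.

n = (z_{α/2} + z_β)² · (σ₁² + σ₂²) / δ²
  = (1.960 + 1.282)² · (7² + 9² = 130) / 1.4²
  = 10.5106 · 130 / 1.96
  = 697.13
Design effect: 1.5 × 697.13 = 1045.69.
Adjust for 92% response: 1045.69 / 0.92 = 1136.62.
Round up → n = 1137 per group.

n = 1137 per group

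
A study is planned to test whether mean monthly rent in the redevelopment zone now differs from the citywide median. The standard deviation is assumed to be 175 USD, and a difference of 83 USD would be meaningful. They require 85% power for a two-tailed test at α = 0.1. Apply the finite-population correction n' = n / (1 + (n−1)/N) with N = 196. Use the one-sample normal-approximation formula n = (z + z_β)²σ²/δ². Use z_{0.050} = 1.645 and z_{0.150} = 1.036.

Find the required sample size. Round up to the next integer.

n = 28

n = (z_{α/2} + z_β)² · σ² / δ²
  = (1.645 + 1.036)² · 175² / 83²
  = 7.1878 · 30625 / 6889
  = 31.95
Finite-population correction (N = 196): 31.95 / (1 + (31.95 − 1)/196) = 27.60.
Round up → n = 28.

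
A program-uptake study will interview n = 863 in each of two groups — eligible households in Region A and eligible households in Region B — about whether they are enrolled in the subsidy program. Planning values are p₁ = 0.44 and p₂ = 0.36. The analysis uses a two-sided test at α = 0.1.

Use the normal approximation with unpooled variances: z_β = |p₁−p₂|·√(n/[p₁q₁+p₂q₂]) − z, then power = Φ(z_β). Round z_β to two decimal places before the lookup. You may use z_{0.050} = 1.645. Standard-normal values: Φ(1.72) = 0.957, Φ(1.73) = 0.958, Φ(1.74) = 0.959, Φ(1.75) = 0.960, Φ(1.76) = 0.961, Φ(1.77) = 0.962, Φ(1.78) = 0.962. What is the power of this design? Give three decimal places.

z_β = |p₁−p₂|·√(n/[p₁q₁+p₂q₂]) − z_{α/2}
    = 0.08 · √(863/0.4768) − 1.645
    = 0.08 · 42.5439 − 1.645
    = 3.4035 − 1.645 = 1.7585 → 1.76
Power = Φ(1.76) = 0.961.

Power ≈ 0.961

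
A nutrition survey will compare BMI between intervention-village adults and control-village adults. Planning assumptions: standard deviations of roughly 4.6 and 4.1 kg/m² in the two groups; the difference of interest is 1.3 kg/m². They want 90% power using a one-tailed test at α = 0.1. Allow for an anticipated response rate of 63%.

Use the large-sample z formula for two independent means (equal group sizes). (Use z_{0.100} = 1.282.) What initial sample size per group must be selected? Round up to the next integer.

n = 235 per group

n = (z_α + z_β)² · (σ₁² + σ₂²) / δ²
  = (1.282 + 1.282)² · (4.6² + 4.1² = 37.97) / 1.3²
  = 6.5741 · 37.97 / 1.69
  = 147.70
Adjust for 63% response: 147.70 / 0.63 = 234.45.
Round up → n = 235 per group.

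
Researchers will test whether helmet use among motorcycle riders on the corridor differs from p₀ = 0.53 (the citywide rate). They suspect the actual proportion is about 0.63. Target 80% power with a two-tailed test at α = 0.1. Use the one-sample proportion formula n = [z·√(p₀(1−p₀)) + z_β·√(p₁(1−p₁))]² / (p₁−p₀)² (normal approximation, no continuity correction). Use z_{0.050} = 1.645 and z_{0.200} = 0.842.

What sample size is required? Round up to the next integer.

n = 151

n = [z_{α/2}·√(p₀q₀) + z_β·√(p₁q₁)]² / (p₁ − p₀)²
  = [1.645·√(0.53·0.47) + 0.842·√(0.63·0.37)]² / (0.10)²
  = [1.645·0.4991 + 0.842·0.4828]² / 0.0100
  = [1.2275]² / 0.0100
  = 150.69
Round up → n = 151.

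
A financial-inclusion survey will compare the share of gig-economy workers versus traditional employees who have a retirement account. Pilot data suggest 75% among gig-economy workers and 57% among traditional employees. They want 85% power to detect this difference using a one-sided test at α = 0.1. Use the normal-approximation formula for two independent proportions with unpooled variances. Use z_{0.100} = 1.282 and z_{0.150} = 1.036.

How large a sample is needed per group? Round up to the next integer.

n = 72 per group

n = (z_α + z_β)² · [p₁(1−p₁) + p₂(1−p₂)] / (p₁ − p₂)²
  = (1.282 + 1.036)² · (0.75·0.25 + 0.57·0.43) / (0.18)²
  = (2.318)² · (0.1875 + 0.2451) / 0.0324
  = 5.3731 · 0.4326 / 0.0324
  = 71.74
Round up → n = 72 per group.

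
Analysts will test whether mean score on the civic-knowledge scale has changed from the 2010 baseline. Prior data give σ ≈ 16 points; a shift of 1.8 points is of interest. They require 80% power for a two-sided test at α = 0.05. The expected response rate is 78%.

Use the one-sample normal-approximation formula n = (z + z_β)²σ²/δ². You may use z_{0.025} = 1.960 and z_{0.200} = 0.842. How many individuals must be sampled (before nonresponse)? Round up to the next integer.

n = (z_{α/2} + z_β)² · σ² / δ²
  = (1.960 + 0.842)² · 16² / 1.8²
  = 7.8512 · 256 / 3.24
  = 620.34
Adjust for 78% response: 620.34 / 0.78 = 795.31.
Round up → n = 796.

n = 796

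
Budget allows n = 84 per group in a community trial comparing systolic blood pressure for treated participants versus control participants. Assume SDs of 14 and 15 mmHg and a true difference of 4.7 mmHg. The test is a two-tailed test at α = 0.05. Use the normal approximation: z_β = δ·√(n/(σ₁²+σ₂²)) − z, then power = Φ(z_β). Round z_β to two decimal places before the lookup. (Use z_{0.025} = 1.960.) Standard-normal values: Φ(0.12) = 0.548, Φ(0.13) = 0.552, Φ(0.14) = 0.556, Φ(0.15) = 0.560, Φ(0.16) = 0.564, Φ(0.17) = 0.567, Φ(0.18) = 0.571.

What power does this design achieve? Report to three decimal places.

z_β = δ·√(n/(σ₁²+σ₂²)) − z_{α/2}
    = 4.7 · √(84/421) − 1.960
    = 4.7 · 0.44668 − 1.960
    = 2.0994 − 1.960 = 0.1394 → 0.14
Power = Φ(0.14) = 0.556.

Power ≈ 0.556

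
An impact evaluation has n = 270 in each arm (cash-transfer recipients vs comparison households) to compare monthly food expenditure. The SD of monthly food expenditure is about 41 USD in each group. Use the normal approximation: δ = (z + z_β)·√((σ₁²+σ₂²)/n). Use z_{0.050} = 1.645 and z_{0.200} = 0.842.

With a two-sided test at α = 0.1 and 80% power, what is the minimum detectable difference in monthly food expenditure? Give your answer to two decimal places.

δ = (z_{α/2} + z_β) · √((σ₁²+σ₂²)/n)
  = (1.645 + 0.842) · √(3362/270)
  = 2.487 · √12.4519
  = 2.487 · 3.5287
  = 8.7759

Minimum detectable difference ≈ 8.78 USD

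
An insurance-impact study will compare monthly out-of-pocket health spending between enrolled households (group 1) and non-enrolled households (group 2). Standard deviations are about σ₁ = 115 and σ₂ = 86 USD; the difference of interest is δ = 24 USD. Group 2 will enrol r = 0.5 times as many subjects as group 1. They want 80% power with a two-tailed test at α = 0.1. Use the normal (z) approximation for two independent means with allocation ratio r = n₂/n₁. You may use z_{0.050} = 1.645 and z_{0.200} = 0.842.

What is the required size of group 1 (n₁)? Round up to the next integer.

n₁ = (z_{α/2} + z_β)² · (σ₁² + σ₂²/r) / δ²
   = (1.645 + 0.842)² · (115² + 86²/0.5) / 24²
   = 6.1852 · (13225 + 14792) / 576
   = 6.1852 · 28017 / 576
   = 300.85
Round up → n₁ = 301; n₂ = r·n₁ = 0.5 × 301 = 151.

n₁ = 301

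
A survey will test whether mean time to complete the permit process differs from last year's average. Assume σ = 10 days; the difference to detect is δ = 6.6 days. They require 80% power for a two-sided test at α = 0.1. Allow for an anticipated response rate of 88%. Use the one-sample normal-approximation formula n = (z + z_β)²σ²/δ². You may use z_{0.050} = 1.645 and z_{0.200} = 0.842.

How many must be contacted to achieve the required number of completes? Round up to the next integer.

n = 17

n = (z_{α/2} + z_β)² · σ² / δ²
  = (1.645 + 0.842)² · 10² / 6.6²
  = 6.1852 · 100 / 43.56
  = 14.20
Adjust for 88% response: 14.20 / 0.88 = 16.14.
Round up → n = 17.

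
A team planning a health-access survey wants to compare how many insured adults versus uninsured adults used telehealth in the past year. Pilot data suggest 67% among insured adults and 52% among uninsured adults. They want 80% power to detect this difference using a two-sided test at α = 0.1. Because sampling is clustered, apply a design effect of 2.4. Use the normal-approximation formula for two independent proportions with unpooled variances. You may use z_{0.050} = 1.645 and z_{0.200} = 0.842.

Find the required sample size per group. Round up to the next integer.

n = 311 per group

n = (z_{α/2} + z_β)² · [p₁(1−p₁) + p₂(1−p₂)] / (p₁ − p₂)²
  = (1.645 + 0.842)² · (0.67·0.33 + 0.52·0.48) / (0.15)²
  = (2.487)² · (0.2211 + 0.2496) / 0.0225
  = 6.1852 · 0.4707 / 0.0225
  = 129.39
Design effect: 2.4 × 129.39 = 310.54.
Round up → n = 311 per group.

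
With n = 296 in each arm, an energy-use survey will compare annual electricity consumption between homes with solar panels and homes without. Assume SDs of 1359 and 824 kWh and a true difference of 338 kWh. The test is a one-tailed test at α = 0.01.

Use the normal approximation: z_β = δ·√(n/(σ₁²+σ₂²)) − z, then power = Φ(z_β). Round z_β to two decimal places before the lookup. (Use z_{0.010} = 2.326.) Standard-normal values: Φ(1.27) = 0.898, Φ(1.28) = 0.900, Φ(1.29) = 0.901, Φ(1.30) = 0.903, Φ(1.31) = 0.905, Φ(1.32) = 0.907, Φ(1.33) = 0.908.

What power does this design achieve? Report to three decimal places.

Power ≈ 0.908

z_β = δ·√(n/(σ₁²+σ₂²)) − z_α
    = 338 · √(296/2525857) − 2.326
    = 338 · 0.01083 − 2.326
    = 3.6590 − 2.326 = 1.3330 → 1.33
Power = Φ(1.33) = 0.908.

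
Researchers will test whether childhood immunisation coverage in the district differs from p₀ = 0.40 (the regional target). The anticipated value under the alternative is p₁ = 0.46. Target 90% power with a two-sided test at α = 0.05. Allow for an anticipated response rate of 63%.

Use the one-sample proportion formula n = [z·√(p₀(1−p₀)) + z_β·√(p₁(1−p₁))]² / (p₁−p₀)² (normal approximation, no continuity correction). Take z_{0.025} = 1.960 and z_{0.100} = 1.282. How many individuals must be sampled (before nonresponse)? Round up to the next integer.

n = 1128

n = [z_{α/2}·√(p₀q₀) + z_β·√(p₁q₁)]² / (p₁ − p₀)²
  = [1.960·√(0.40·0.60) + 1.282·√(0.46·0.54)]² / (0.06)²
  = [1.960·0.4899 + 1.282·0.4984]² / 0.0036
  = [1.5991]² / 0.0036
  = 710.35
Adjust for 63% response: 710.35 / 0.63 = 1127.54.
Round up → n = 1128.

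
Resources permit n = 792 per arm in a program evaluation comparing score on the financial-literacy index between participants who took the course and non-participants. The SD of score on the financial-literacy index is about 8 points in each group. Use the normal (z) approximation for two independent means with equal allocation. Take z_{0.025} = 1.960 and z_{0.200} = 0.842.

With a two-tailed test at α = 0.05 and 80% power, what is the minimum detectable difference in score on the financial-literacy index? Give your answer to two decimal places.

δ = (z_{α/2} + z_β) · √((σ₁²+σ₂²)/n)
  = (1.960 + 0.842) · √(128/792)
  = 2.802 · √0.16162
  = 2.802 · 0.4020
  = 1.1264

Minimum detectable difference ≈ 1.13 points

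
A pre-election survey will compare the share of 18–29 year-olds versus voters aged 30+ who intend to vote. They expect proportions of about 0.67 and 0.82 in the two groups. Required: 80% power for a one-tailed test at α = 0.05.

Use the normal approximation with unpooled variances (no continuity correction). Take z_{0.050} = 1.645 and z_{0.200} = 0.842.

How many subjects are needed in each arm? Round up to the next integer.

n = 102 per group

n = (z_α + z_β)² · [p₁(1−p₁) + p₂(1−p₂)] / (p₁ − p₂)²
  = (1.645 + 0.842)² · (0.67·0.33 + 0.82·0.18) / (-0.15)²
  = (2.487)² · (0.2211 + 0.1476) / 0.0225
  = 6.1852 · 0.3687 / 0.0225
  = 101.35
Round up → n = 102 per group.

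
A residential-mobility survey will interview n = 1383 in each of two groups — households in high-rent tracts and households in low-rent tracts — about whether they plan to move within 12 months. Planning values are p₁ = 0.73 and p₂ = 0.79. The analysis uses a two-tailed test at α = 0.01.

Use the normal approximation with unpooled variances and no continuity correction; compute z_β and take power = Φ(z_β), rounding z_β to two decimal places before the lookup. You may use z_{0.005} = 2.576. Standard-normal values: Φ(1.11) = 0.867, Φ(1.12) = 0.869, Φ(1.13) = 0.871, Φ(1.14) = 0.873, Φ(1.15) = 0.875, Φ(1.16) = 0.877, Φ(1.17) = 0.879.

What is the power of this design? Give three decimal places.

z_β = |p₁−p₂|·√(n/[p₁q₁+p₂q₂]) − z_{α/2}
    = 0.06 · √(1383/0.3630) − 2.576
    = 0.06 · 61.7245 − 2.576
    = 3.7035 − 2.576 = 1.1275 → 1.13
Power = Φ(1.13) = 0.871.

Power ≈ 0.871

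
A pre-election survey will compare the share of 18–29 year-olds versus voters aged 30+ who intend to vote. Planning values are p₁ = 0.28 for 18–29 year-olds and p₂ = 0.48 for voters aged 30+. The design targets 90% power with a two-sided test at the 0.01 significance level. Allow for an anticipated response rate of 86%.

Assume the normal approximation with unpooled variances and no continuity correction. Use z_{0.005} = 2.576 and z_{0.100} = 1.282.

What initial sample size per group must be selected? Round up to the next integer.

n = 196 per group

n = (z_{α/2} + z_β)² · [p₁(1−p₁) + p₂(1−p₂)] / (p₁ − p₂)²
  = (2.576 + 1.282)² · (0.28·0.72 + 0.48·0.52) / (-0.20)²
  = (3.858)² · (0.2016 + 0.2496) / 0.0400
  = 14.8842 · 0.4512 / 0.0400
  = 167.89
Adjust for 86% response: 167.89 / 0.86 = 195.22.
Round up → n = 196 per group.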